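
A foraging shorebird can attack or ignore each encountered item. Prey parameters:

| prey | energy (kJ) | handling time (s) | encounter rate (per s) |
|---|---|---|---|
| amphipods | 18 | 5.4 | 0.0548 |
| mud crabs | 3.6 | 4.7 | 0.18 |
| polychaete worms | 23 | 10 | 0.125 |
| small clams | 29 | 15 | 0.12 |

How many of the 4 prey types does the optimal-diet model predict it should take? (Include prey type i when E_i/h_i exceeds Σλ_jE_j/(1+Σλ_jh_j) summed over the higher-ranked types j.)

3

Rank by E/h (kJ/s): amphipods 3.33, polychaete worms 2.3, small clams 1.93, mud crabs 0.766. Include each in turn until the next type's E/h falls below the running intake rate.
Rate on top 1: 0.7612. polychaete worms: 2.3 > 0.7612 → include.
Rate on top 2: 1.517. small clams: 1.93 > 1.517 → include.
Rate on top 3: 1.689. mud crabs: 0.766 < 1.689 → exclude; stop.
Optimal diet: amphipods, polychaete worms, small clams — 3 of 4 types.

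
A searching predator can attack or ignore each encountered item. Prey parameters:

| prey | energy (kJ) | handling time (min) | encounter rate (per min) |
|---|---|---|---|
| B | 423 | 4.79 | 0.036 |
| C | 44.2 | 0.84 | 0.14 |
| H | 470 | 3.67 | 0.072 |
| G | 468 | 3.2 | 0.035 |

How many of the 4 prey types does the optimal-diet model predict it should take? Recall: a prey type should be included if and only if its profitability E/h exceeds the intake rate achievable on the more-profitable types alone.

E/h in descending order: G 146, H 128, B 88.3, C 52.6 kJ/min. The optimal diet is the largest prefix of this list for which every included type satisfies E_i/h_i > R on the types above it.
Rate on top 1: 14.73. H: 128 > 14.73 → include.
Rate on top 2: 36.49. B: 88.3 > 36.49 → include.
Rate on top 3: 42.26. C: 52.6 > 42.26 → include.
Optimal diet: G, H, B, C — 4 of 4 types.

4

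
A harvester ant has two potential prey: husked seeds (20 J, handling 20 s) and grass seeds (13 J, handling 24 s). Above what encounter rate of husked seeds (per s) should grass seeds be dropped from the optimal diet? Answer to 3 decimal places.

0.059 per s

The zero-one rule: include grass seeds iff E₂/h₂ > λE₁/(1+λh₁). Equality gives the switch point.
λE₁h₂ = E₂ + λE₂h₁ ⇒ λ = E₂/(E₁h₂ − E₂h₁) = 13/(480 − 260) = 0.05909 per s.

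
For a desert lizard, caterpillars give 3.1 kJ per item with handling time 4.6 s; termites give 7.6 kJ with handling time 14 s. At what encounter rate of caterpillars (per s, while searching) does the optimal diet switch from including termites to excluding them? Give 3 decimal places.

At the threshold, the rate on caterpillars alone equals the profitability of termites: λ·3.1/(1 + λ·4.6) = 7.6/14 = 0.5429.
Rearranging, λ(3.1 − 0.5429×4.6) = 0.5429, so λ = 0.5429/0.6029 = 0.9005 per s.

0.900 per s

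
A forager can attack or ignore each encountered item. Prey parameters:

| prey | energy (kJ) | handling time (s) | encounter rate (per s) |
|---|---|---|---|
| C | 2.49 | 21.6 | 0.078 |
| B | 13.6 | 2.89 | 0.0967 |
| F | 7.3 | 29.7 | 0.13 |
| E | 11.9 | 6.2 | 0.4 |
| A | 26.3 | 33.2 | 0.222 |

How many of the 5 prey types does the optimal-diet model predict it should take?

2

E/h in descending order: B 4.71, E 1.92, A 0.792, F 0.246, C 0.115 kJ/s. The optimal diet is the largest prefix of this list for which every included type satisfies E_i/h_i > R on the types above it.
Rate on top 1: 1.028. E: 1.92 > 1.028 → include.
Rate on top 2: 1.616. A: 0.792 < 1.616 → exclude; stop.
Optimal diet: B, E — 2 of 5 types.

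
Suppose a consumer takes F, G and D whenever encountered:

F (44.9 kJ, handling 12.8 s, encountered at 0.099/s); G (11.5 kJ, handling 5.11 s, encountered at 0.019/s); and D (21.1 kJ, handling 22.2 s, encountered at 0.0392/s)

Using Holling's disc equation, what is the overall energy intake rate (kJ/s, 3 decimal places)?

Energy encountered per unit search time: 0.099×44.9 + 0.019×11.5 + 0.0392×21.1 = 5.491 kJ/s.
Handling time per unit search time: 0.099×12.8 + 0.019×5.11 + 0.0392×22.2 = 2.235.
Rate = 5.491/(1 + 2.235) = 1.698 kJ/s.

1.698 kJ/s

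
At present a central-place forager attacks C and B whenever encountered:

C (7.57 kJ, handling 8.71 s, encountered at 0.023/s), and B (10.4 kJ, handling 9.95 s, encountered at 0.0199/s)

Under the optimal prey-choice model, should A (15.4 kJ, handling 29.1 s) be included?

Current rate: (0.023×7.57 + 0.0199×10.4)/(1 + 0.023×8.71 + 0.0199×9.95) = 0.2725 kJ/s.
Profitability of A: 15.4/29.1 = 0.5292 kJ/s.
Since 0.5292 > R, including A increases the long-run rate.

Yes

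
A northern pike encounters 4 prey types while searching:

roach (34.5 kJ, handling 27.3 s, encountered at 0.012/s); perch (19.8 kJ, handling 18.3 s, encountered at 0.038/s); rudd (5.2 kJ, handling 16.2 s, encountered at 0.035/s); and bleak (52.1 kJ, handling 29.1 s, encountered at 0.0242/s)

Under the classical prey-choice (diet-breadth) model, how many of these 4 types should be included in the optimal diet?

3

Profitabilities (E/h, kJ/s): bleak 1.79, roach 1.26, perch 1.08, rudd 0.321. Add prey in this order while the next type's profitability exceeds the intake rate on those already taken.
Rate on top 1: 0.7398. roach: 1.26 > 0.7398 → include.
Rate on top 2: 0.8243. perch: 1.08 > 0.8243 → include.
Rate on top 3: 0.89. rudd: 0.321 < 0.89 → exclude; stop.
Optimal diet: bleak, roach, perch — 3 of 4 types.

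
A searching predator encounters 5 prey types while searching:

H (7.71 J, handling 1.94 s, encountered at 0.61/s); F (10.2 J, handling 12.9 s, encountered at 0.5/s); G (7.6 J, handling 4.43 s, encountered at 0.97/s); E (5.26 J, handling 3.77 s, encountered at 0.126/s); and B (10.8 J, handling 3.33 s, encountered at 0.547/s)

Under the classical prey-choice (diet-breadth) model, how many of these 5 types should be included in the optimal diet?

2

Rank by E/h (J/s): H 3.97, B 3.24, G 1.72, E 1.4, F 0.791. Include each in turn until the next type's E/h falls below the running intake rate.
Rate on top 1: 2.154. B: 3.24 > 2.154 → include.
Rate on top 2: 2.649. G: 1.72 < 2.649 → exclude; stop.
Optimal diet: H, B — 2 of 5 types.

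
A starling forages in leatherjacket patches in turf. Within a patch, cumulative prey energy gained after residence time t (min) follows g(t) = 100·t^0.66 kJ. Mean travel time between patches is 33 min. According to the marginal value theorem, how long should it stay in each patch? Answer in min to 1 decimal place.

64.1 min

By the marginal value theorem, leave when the instantaneous gain rate g'(t) equals the habitat-wide average g(t)/(T + t).
g'(t) = 0.66·100·t^-0.34. Setting 0.66·100·t^-0.34 = 100·t^0.66/(33+t) gives 0.66(33+t) = t, so 0.34·t = 0.66×33.
t* = 0.66×33/0.34 = 64.06 min.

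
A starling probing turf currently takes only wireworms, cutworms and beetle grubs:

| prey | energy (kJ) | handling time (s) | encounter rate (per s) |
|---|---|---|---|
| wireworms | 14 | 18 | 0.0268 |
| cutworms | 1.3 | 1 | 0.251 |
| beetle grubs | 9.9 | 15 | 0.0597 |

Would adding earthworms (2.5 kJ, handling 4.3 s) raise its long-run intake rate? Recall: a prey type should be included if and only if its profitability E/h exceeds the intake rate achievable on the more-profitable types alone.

Current rate: (0.0268×14 + 0.251×1.3 + 0.0597×9.9)/(1 + 0.0268×18 + 0.251×1 + 0.0597×15) = 0.4917 kJ/s.
earthworms: E/h = 2.5/4.3 = 0.5814 kJ/s.
0.5814 > 0.4917, so adding earthworms raises the average — include it.

Yes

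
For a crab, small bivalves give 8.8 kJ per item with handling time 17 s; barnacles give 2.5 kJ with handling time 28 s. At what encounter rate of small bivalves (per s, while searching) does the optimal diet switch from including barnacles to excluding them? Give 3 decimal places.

At the threshold, the rate on small bivalves alone equals the profitability of barnacles: λ·8.8/(1 + λ·17) = 2.5/28 = 0.08929.
Rearranging, λ(8.8 − 0.08929×17) = 0.08929, so λ = 0.08929/7.282 = 0.01226 per s.

0.012 per s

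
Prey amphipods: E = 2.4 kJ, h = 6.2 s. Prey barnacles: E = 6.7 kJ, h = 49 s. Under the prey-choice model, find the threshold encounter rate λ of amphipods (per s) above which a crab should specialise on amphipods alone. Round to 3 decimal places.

At the threshold, the rate on amphipods alone equals the profitability of barnacles: λ·2.4/(1 + λ·6.2) = 6.7/49 = 0.1367.
Rearranging, λ(2.4 − 0.1367×6.2) = 0.1367, so λ = 0.1367/1.552 = 0.08809 per s.

0.088 per s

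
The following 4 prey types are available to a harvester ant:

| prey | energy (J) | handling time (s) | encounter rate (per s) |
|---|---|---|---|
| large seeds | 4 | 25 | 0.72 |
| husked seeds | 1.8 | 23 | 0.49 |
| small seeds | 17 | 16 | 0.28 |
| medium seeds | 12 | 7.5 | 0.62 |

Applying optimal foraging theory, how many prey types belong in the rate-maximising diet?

Profitabilities (E/h, J/s): medium seeds 1.6, small seeds 1.06, large seeds 0.16, husked seeds 0.0783. Add prey in this order while the next type's profitability exceeds the intake rate on those already taken.
Rate on top 1: 1.317. small seeds: 1.06 < 1.317 → exclude; stop.
Optimal diet: medium seeds — 1 of 4 types.

1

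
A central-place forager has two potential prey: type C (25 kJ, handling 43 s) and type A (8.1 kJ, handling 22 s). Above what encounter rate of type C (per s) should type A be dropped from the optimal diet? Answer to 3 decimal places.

0.040 per s

At the threshold, the rate on type C alone equals the profitability of type A: λ·25/(1 + λ·43) = 8.1/22 = 0.3682.
Rearranging, λ(25 − 0.3682×43) = 0.3682, so λ = 0.3682/9.168 = 0.04016 per s.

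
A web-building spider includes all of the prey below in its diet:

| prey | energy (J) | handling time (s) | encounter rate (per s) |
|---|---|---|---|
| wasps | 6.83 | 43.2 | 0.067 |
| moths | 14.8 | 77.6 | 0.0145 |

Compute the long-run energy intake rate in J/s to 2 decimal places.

0.13 J/s

R = (0.067×6.83 + 0.0145×14.8) / (1 + 0.067×43.2 + 0.0145×77.6) = 0.6722/5.02 = 0.1339 J/s.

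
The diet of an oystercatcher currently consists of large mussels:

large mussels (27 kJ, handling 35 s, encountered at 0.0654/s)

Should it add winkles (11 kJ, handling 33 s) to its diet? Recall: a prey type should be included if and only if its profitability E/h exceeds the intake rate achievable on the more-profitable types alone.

Intake rate on the current diet: R = (0.0654×27) / (1 + 0.0654×35) = 1.766/3.289 = 0.5369 kJ/s.
Profitability of winkles: 11/33 = 0.3333 kJ/s.
Since 0.3333 < R, time spent handling winkles is better spent searching.

No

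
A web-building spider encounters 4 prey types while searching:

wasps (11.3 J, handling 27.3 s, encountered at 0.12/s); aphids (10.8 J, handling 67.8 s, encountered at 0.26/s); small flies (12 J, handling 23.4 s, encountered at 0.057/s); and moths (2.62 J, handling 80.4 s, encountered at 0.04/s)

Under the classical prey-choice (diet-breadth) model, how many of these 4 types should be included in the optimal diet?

2

Profitabilities (E/h, J/s): small flies 0.513, wasps 0.414, aphids 0.159, moths 0.0326. Add prey in this order while the next type's profitability exceeds the intake rate on those already taken.
Rate on top 1: 0.2931. wasps: 0.414 > 0.2931 → include.
Rate on top 2: 0.3636. aphids: 0.159 < 0.3636 → exclude; stop.
Optimal diet: small flies, wasps — 2 of 4 types.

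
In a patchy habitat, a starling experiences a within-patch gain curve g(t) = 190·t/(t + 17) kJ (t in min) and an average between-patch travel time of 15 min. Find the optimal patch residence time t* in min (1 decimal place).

16.0 min

By the marginal value theorem, leave when the instantaneous gain rate g'(t) equals the habitat-wide average g(t)/(T + t).
g'(t) = 190·17/(t + 17)². Setting 190·17/(t+17)² = 190t/[(t+17)(15+t)] gives 17(15+t) = t(t+17), so t² = 17×15 = 255.
t* = √255 = 15.97 min.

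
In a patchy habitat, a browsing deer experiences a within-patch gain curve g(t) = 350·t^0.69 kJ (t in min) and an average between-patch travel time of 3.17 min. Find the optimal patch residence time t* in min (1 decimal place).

7.1 min

By the marginal value theorem, leave when the instantaneous gain rate g'(t) equals the habitat-wide average g(t)/(T + t).
g'(t) = 0.69·350·t^-0.31. Setting 0.69·350·t^-0.31 = 350·t^0.69/(3.17+t) gives 0.69(3.17+t) = t, so 0.31·t = 0.69×3.17.
t* = 0.69×3.17/0.31 = 7.056 min.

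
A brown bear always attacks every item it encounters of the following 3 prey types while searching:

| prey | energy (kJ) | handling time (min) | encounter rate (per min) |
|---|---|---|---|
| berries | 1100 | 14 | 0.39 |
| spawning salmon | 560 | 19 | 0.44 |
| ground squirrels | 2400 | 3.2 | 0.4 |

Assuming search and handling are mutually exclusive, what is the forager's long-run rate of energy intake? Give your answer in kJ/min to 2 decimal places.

Energy encountered per unit search time: 0.39×1100 + 0.44×560 + 0.4×2400 = 1635 kJ/min.
Handling time per unit search time: 0.39×14 + 0.44×19 + 0.4×3.2 = 15.1.
Rate = 1635/(1 + 15.1) = 101.6 kJ/min.

101.58 kJ/min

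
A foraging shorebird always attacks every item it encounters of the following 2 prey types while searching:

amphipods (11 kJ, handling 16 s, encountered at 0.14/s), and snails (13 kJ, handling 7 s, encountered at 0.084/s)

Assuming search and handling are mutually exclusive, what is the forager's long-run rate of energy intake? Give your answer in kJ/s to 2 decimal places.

Energy encountered per unit search time: 0.14×11 + 0.084×13 = 2.632 kJ/s.
Handling time per unit search time: 0.14×16 + 0.084×7 = 2.828.
Rate = 2.632/(1 + 2.828) = 0.6876 kJ/s.

0.69 kJ/s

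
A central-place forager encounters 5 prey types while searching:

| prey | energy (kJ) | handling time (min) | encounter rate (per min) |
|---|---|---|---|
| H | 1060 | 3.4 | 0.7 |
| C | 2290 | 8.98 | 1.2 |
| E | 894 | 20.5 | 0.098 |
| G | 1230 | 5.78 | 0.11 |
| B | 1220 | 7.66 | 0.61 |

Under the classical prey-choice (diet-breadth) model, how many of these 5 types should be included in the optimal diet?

2

E/h in descending order: H 312, C 255, G 213, B 159, E 43.6 kJ/min. The optimal diet is the largest prefix of this list for which every included type satisfies E_i/h_i > R on the types above it.
Rate on top 1: 219.5. C: 255 > 219.5 → include.
Rate on top 2: 246.5. G: 213 < 246.5 → exclude; stop.
Optimal diet: H, C — 2 of 5 types.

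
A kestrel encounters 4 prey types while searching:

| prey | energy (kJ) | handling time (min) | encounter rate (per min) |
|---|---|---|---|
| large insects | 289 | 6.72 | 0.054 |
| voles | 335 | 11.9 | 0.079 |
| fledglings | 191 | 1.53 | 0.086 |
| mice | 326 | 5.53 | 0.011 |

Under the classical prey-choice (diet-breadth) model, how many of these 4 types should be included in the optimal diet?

4

Rank by E/h (kJ/min): fledglings 125, mice 59, large insects 43, voles 28.2. Include each in turn until the next type's E/h falls below the running intake rate.
Rate on top 1: 14.52. mice: 59 > 14.52 → include.
Rate on top 2: 16.78. large insects: 43 > 16.78 → include.
Rate on top 3: 22.9. voles: 28.2 > 22.9 → include.
Optimal diet: fledglings, mice, large insects, voles — 4 of 4 types.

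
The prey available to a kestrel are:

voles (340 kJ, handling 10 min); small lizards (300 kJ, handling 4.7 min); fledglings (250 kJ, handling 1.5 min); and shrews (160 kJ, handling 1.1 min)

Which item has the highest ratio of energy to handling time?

Profitability E/h (kJ/min): voles = 340/10 = 34, small lizards = 300/4.7 = 63.8, fledglings = 250/1.5 = 167, shrews = 160/1.1 = 145.
Ranked: fledglings > shrews > small lizards > voles.

fledglings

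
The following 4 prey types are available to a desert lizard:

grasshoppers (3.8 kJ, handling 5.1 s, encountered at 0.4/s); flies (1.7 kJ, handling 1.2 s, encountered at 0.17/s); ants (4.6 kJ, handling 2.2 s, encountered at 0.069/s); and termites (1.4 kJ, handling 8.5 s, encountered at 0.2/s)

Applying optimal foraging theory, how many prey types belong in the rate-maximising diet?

3

E/h in descending order: ants 2.09, flies 1.42, grasshoppers 0.745, termites 0.165 kJ/s. The optimal diet is the largest prefix of this list for which every included type satisfies E_i/h_i > R on the types above it.
Rate on top 1: 0.2756. flies: 1.42 > 0.2756 → include.
Rate on top 2: 0.4473. grasshoppers: 0.745 > 0.4473 → include.
Rate on top 3: 0.6262. termites: 0.165 < 0.6262 → exclude; stop.
Optimal diet: ants, flies, grasshoppers — 3 of 4 types.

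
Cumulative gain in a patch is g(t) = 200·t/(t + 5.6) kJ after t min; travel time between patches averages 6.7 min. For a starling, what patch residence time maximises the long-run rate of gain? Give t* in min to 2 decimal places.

6.13 min

Optimal t* satisfies g'(t*) = g(t*)/(T + t*).
g'(t) = 200·5.6/(t + 5.6)². Setting 200·5.6/(t+5.6)² = 200t/[(t+5.6)(6.7+t)] gives 5.6(6.7+t) = t(t+5.6), so t² = 5.6×6.7 = 37.52.
t* = √37.52 = 6.125 min.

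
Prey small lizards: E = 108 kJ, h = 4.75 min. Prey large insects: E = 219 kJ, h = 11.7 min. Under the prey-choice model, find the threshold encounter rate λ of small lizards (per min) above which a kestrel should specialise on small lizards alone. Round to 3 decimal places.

Drop large insects once their profitability E₂/h₂ falls below the rate achievable on small lizards alone: E₂/h₂ = λE₁/(1 + λh₁).
Solve for λ: λE₁h₂ = E₂(1 + λh₁) → λ(E₁h₂ − E₂h₁) = E₂ → λ = E₂/(E₁h₂ − E₂h₁).
λ = 219/(108×11.7 − 219×4.75) = 219/223.3 = 0.9805 per min.

0.981 per min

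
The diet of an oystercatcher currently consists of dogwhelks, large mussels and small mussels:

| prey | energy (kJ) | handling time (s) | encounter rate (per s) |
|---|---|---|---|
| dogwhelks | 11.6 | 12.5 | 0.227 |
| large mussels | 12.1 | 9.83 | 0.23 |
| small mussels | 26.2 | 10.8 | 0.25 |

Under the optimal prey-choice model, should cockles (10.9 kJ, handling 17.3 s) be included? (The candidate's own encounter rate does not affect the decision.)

No

Current rate: (0.227×11.6 + 0.23×12.1 + 0.25×26.2)/(1 + 0.227×12.5 + 0.23×9.83 + 0.25×10.8) = 1.36 kJ/s.
cockles: E/h = 10.9/17.3 = 0.6301 kJ/s.
Since 0.6301 < R, time spent handling cockles is better spent searching.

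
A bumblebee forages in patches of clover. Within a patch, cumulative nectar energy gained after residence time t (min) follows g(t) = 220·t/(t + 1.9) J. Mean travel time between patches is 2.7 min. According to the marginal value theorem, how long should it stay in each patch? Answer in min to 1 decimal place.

Maximise g(t)/(T+t): set derivative to zero → g'(t)(T+t) = g(t).
g'(t) = 220·1.9/(t + 1.9)². Setting 220·1.9/(t+1.9)² = 220t/[(t+1.9)(2.7+t)] gives 1.9(2.7+t) = t(t+1.9), so t² = 1.9×2.7 = 5.13.
t* = √5.13 = 2.265 min.

2.3 min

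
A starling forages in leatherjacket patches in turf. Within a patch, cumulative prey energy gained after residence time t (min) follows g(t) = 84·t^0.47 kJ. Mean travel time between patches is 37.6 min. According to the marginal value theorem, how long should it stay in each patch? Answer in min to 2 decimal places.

33.34 min

Optimal t* satisfies g'(t*) = g(t*)/(T + t*).
g'(t) = 0.47·84·t^-0.53. Setting 0.47·84·t^-0.53 = 84·t^0.47/(37.6+t) gives 0.47(37.6+t) = t, so 0.53·t = 0.47×37.6.
t* = 0.47×37.6/0.53 = 33.34 min.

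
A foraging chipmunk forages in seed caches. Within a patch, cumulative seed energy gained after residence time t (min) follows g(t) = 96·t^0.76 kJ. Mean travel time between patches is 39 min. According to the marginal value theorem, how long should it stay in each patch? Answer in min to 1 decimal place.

Maximise g(t)/(T+t): set derivative to zero → g'(t)(T+t) = g(t).
g'(t) = 0.76·96·t^-0.24. Setting 0.76·96·t^-0.24 = 96·t^0.76/(39+t) gives 0.76(39+t) = t, so 0.24·t = 0.76×39.
t* = 0.76×39/0.24 = 123.5 min.

123.5 min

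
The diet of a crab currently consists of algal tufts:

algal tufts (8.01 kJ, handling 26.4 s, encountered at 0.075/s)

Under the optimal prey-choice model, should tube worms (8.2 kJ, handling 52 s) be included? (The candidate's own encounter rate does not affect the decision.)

On algal tufts alone, R = ΣλE/(1+Σλh) = 0.6008/2.98 = 0.2016 kJ/s.
tube worms: E/h = 8.2/52 = 0.1577 kJ/s.
0.1577 < 0.2016, so adding tube worms would lower the average — exclude it.

No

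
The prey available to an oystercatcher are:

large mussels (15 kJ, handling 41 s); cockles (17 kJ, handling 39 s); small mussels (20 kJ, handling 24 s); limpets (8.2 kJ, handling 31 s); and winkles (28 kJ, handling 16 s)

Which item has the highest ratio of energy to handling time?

winkles

Profitability E/h (kJ/s): large mussels = 15/41 = 0.366, cockles = 17/39 = 0.436, small mussels = 20/24 = 0.833, limpets = 8.2/31 = 0.265, winkles = 28/16 = 1.75.
Ranked: winkles > small mussels > cockles > large mussels > limpets.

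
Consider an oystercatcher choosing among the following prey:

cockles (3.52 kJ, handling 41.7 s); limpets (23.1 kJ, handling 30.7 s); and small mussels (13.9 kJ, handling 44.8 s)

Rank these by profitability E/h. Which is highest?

limpets

In descending order of E/h:
limpets: 23.1/30.7 = 0.752 kJ/s
small mussels: 13.9/44.8 = 0.31 kJ/s
cockles: 3.52/41.7 = 0.0844 kJ/s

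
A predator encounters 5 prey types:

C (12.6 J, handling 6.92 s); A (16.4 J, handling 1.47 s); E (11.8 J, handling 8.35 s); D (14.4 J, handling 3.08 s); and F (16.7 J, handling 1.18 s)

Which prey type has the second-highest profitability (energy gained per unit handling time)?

A

In descending order of E/h:
F: 16.7/1.18 = 14.2 J/s
A: 16.4/1.47 = 11.2 J/s
D: 14.4/3.08 = 4.68 J/s
C: 12.6/6.92 = 1.82 J/s
E: 11.8/8.35 = 1.41 J/s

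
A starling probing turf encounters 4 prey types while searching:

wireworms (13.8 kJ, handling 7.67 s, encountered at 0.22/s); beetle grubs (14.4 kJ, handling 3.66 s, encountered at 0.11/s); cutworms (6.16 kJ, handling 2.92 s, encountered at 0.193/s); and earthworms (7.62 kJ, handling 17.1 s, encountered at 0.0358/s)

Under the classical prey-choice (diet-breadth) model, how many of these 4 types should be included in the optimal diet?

3

E/h in descending order: beetle grubs 3.93, cutworms 2.11, wireworms 1.8, earthworms 0.446 kJ/s. The optimal diet is the largest prefix of this list for which every included type satisfies E_i/h_i > R on the types above it.
Rate on top 1: 1.129. cutworms: 2.11 > 1.129 → include.
Rate on top 2: 1.41. wireworms: 1.8 > 1.41 → include.
Rate on top 3: 1.59. earthworms: 0.446 < 1.59 → exclude; stop.
Optimal diet: beetle grubs, cutworms, wireworms — 3 of 4 types.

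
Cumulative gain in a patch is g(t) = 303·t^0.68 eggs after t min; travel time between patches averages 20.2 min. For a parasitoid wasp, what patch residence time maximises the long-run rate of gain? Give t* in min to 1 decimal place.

42.9 min

Optimal t* satisfies g'(t*) = g(t*)/(T + t*).
g'(t) = 0.68·303·t^-0.32. Setting 0.68·303·t^-0.32 = 303·t^0.68/(20.2+t) gives 0.68(20.2+t) = t, so 0.32·t = 0.68×20.2.
t* = 0.68×20.2/0.32 = 42.93 min.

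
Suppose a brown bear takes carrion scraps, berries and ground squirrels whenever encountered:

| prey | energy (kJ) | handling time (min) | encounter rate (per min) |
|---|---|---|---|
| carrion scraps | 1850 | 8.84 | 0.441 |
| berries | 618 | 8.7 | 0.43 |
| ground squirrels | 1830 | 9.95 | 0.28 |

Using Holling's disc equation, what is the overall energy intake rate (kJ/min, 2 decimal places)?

139.51 kJ/min

Energy encountered per unit search time: 0.441×1850 + 0.43×618 + 0.28×1830 = 1594 kJ/min.
Handling time per unit search time: 0.441×8.84 + 0.43×8.7 + 0.28×9.95 = 10.43.
Rate = 1594/(1 + 10.43) = 139.5 kJ/min.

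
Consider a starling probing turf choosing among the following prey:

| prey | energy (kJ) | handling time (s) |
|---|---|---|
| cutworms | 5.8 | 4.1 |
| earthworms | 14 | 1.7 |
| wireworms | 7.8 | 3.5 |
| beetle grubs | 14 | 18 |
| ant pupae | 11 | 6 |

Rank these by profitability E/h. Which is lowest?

beetle grubs

Profitability E/h (kJ/s): cutworms = 5.8/4.1 = 1.41, earthworms = 14/1.7 = 8.24, wireworms = 7.8/3.5 = 2.23, beetle grubs = 14/18 = 0.778, ant pupae = 11/6 = 1.83.
Ranked: earthworms > wireworms > ant pupae > cutworms > beetle grubs.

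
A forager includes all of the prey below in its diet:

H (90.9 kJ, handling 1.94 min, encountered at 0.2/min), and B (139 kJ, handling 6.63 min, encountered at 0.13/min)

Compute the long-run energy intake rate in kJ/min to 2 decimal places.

16.11 kJ/min

R = (0.2×90.9 + 0.13×139) / (1 + 0.2×1.94 + 0.13×6.63) = 36.25/2.25 = 16.11 kJ/min.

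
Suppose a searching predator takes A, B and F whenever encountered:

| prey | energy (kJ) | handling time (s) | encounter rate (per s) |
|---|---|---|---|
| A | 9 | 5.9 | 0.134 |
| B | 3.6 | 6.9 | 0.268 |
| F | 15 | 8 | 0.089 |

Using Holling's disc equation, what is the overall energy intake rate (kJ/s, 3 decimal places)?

0.806 kJ/s

R = (0.134×9 + 0.268×3.6 + 0.089×15) / (1 + 0.134×5.9 + 0.268×6.9 + 0.089×8) = 3.506/4.352 = 0.8056 kJ/s.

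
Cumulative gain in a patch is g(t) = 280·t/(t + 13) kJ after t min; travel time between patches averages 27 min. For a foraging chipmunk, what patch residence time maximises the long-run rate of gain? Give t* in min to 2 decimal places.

By the marginal value theorem, leave when the instantaneous gain rate g'(t) equals the habitat-wide average g(t)/(T + t).
g'(t) = 280·13/(t + 13)². Setting 280·13/(t+13)² = 280t/[(t+13)(27+t)] gives 13(27+t) = t(t+13), so t² = 13×27 = 351.
t* = √351 = 18.73 min.

18.73 min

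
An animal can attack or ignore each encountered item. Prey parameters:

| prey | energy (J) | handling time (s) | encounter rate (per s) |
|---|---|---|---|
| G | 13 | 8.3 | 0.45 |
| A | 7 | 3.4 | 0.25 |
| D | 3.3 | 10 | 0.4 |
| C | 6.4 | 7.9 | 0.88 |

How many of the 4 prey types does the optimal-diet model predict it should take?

Profitabilities (E/h, J/s): A 2.06, G 1.57, C 0.81, D 0.33. Add prey in this order while the next type's profitability exceeds the intake rate on those already taken.
Rate on top 1: 0.9459. G: 1.57 > 0.9459 → include.
Rate on top 2: 1.361. C: 0.81 < 1.361 → exclude; stop.
Optimal diet: A, G — 2 of 4 types.

2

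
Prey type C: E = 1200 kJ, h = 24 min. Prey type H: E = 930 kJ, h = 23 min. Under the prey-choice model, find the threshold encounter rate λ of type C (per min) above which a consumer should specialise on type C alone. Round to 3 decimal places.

0.176 per min

Drop type H once their profitability E₂/h₂ falls below the rate achievable on type C alone: E₂/h₂ = λE₁/(1 + λh₁).
Solve for λ: λE₁h₂ = E₂(1 + λh₁) → λ(E₁h₂ − E₂h₁) = E₂ → λ = E₂/(E₁h₂ − E₂h₁).
λ = 930/(1200×23 − 930×24) = 930/5280 = 0.1761 per min.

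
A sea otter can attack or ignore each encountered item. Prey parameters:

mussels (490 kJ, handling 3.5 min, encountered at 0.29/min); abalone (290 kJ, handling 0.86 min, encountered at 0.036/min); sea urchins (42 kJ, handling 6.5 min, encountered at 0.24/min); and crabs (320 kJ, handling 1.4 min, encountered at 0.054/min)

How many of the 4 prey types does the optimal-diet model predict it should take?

Rank by E/h (kJ/min): abalone 337, crabs 229, mussels 140, sea urchins 6.46. Include each in turn until the next type's E/h falls below the running intake rate.
Rate on top 1: 10.13. crabs: 229 > 10.13 → include.
Rate on top 2: 25.05. mussels: 140 > 25.05 → include.
Rate on top 3: 80.04. sea urchins: 6.46 < 80.04 → exclude; stop.
Optimal diet: abalone, crabs, mussels — 3 of 4 types.

3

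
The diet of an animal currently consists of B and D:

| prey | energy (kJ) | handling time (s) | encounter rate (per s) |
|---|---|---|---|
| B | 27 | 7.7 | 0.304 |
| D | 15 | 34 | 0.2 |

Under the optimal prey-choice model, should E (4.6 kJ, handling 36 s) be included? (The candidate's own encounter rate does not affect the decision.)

No

Intake rate on the current diet: R = (0.304×27 + 0.2×15) / (1 + 0.304×7.7 + 0.2×34) = 11.21/10.14 = 1.105 kJ/s.
Profitability of E: 4.6/36 = 0.1278 kJ/s.
0.1278 < 1.105, so adding E would lower the average — exclude it.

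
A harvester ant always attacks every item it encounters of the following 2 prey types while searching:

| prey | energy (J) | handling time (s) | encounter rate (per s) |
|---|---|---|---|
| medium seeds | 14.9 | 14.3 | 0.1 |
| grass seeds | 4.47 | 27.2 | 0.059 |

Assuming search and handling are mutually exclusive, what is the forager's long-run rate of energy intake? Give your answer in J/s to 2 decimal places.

0.43 J/s

Energy encountered per unit search time: 0.1×14.9 + 0.059×4.47 = 1.754 J/s.
Handling time per unit search time: 0.1×14.3 + 0.059×27.2 = 3.035.
Rate = 1.754/(1 + 3.035) = 0.4347 J/s.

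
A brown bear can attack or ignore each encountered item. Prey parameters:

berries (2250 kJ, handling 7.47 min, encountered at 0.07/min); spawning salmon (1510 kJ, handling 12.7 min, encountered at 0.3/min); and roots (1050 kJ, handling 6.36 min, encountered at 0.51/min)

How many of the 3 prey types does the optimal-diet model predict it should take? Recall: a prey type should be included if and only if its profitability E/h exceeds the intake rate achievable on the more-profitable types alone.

E/h in descending order: berries 301, roots 165, spawning salmon 119 kJ/min. The optimal diet is the largest prefix of this list for which every included type satisfies E_i/h_i > R on the types above it.
Rate on top 1: 103.4. roots: 165 > 103.4 → include.
Rate on top 2: 145.4. spawning salmon: 119 < 145.4 → exclude; stop.
Optimal diet: berries, roots — 2 of 3 types.

2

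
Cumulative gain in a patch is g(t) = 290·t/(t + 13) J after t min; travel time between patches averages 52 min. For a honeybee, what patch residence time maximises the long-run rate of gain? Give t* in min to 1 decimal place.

26.0 min

Maximise g(t)/(T+t): set derivative to zero → g'(t)(T+t) = g(t).
g'(t) = 290·13/(t + 13)². Setting 290·13/(t+13)² = 290t/[(t+13)(52+t)] gives 13(52+t) = t(t+13), so t² = 13×52 = 676.
t* = √676 = 26 min.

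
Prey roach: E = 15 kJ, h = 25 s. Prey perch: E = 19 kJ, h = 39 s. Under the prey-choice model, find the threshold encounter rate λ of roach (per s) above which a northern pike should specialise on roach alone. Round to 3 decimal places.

0.173 per s

Drop perch once their profitability E₂/h₂ falls below the rate achievable on roach alone: E₂/h₂ = λE₁/(1 + λh₁).
Solve for λ: λE₁h₂ = E₂(1 + λh₁) → λ(E₁h₂ − E₂h₁) = E₂ → λ = E₂/(E₁h₂ − E₂h₁).
λ = 19/(15×39 − 19×25) = 19/110 = 0.1727 per s.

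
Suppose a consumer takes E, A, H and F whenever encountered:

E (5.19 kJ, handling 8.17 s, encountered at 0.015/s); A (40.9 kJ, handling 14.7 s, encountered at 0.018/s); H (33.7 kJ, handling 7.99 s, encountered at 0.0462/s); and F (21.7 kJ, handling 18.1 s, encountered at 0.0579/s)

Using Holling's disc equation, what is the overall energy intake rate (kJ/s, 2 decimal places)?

R = Σλ_iE_i / (1 + Σλ_ih_i)
Numerator: 0.015×5.19 + 0.018×40.9 + 0.0462×33.7 + 0.0579×21.7 = 3.627
Denominator: 1 + 0.015×8.17 + 0.018×14.7 + 0.0462×7.99 + 0.0579×18.1 = 2.804
R = 3.627/2.804 = 1.294 kJ/s

1.29 kJ/s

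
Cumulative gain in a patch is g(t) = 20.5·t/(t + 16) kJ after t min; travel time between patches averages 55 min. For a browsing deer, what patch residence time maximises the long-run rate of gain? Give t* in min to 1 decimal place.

29.7 min

Maximise g(t)/(T+t): set derivative to zero → g'(t)(T+t) = g(t).
g'(t) = 20.5·16/(t + 16)². Setting 20.5·16/(t+16)² = 20.5t/[(t+16)(55+t)] gives 16(55+t) = t(t+16), so t² = 16×55 = 880.
t* = √880 = 29.66 min.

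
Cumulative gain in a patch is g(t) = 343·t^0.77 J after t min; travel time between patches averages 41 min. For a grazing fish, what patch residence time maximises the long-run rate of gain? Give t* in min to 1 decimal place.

Optimal t* satisfies g'(t*) = g(t*)/(T + t*).
g'(t) = 0.77·343·t^-0.23. Setting 0.77·343·t^-0.23 = 343·t^0.77/(41+t) gives 0.77(41+t) = t, so 0.23·t = 0.77×41.
t* = 0.77×41/0.23 = 137.3 min.

137.3 min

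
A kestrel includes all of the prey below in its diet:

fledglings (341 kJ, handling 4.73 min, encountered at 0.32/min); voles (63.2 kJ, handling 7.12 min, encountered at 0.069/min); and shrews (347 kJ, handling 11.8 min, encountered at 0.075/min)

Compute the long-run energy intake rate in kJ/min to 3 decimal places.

35.864 kJ/min

R = Σλ_iE_i / (1 + Σλ_ih_i)
Numerator: 0.32×341 + 0.069×63.2 + 0.075×347 = 139.5
Denominator: 1 + 0.32×4.73 + 0.069×7.12 + 0.075×11.8 = 3.89
R = 139.5/3.89 = 35.86 kJ/min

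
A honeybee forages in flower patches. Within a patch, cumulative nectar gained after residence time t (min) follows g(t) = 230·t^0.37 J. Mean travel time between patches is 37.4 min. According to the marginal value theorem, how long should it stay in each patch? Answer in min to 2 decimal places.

Optimal t* satisfies g'(t*) = g(t*)/(T + t*).
g'(t) = 0.37·230·t^-0.63. Setting 0.37·230·t^-0.63 = 230·t^0.37/(37.4+t) gives 0.37(37.4+t) = t, so 0.63·t = 0.37×37.4.
t* = 0.37×37.4/0.63 = 21.97 min.

21.97 min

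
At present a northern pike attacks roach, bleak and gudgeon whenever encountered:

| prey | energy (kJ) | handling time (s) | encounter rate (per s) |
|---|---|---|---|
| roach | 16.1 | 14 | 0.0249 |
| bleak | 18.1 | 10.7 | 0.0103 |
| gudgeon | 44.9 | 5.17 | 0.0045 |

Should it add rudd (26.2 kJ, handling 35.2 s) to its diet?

On roach, bleak and gudgeon alone, R = ΣλE/(1+Σλh) = 0.7894/1.482 = 0.5326 kJ/s.
Profitability of rudd: 26.2/35.2 = 0.7443 kJ/s.
0.7443 > 0.5326, so adding rudd raises the average — include it.

Yes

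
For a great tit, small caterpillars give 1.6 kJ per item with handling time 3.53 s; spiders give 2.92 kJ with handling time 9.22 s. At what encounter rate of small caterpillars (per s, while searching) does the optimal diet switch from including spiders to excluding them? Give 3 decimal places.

0.657 per s

At the threshold, the rate on small caterpillars alone equals the profitability of spiders: λ·1.6/(1 + λ·3.53) = 2.92/9.22 = 0.3167.
Rearranging, λ(1.6 − 0.3167×3.53) = 0.3167, so λ = 0.3167/0.482 = 0.657 per s.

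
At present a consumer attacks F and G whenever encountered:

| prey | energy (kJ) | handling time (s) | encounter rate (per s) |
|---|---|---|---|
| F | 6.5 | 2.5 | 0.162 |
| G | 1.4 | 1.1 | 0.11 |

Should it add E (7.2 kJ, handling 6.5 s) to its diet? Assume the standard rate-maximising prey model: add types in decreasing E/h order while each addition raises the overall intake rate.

Yes

On F and G alone, R = ΣλE/(1+Σλh) = 1.207/1.526 = 0.791 kJ/s.
Profitability of E: 7.2/6.5 = 1.108 kJ/s.
1.108 > 0.791, so adding E raises the average — include it.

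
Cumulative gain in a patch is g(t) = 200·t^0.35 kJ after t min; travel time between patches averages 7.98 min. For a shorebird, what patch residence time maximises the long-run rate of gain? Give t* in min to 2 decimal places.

Optimal t* satisfies g'(t*) = g(t*)/(T + t*).
g'(t) = 0.35·200·t^-0.65. Setting 0.35·200·t^-0.65 = 200·t^0.35/(7.98+t) gives 0.35(7.98+t) = t, so 0.65·t = 0.35×7.98.
t* = 0.35×7.98/0.65 = 4.297 min.

4.30 min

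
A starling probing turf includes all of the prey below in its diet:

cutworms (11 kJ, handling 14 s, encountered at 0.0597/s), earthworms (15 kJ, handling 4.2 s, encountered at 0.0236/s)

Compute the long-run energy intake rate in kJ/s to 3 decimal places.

R = Σλ_iE_i / (1 + Σλ_ih_i)
Numerator: 0.0597×11 + 0.0236×15 = 1.011
Denominator: 1 + 0.0597×14 + 0.0236×4.2 = 1.935
R = 1.011/1.935 = 0.5223 kJ/s

0.522 kJ/s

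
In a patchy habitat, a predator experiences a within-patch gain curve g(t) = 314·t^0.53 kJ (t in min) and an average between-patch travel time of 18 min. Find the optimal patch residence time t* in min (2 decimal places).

Maximise g(t)/(T+t): set derivative to zero → g'(t)(T+t) = g(t).
g'(t) = 0.53·314·t^-0.47. Setting 0.53·314·t^-0.47 = 314·t^0.53/(18+t) gives 0.53(18+t) = t, so 0.47·t = 0.53×18.
t* = 0.53×18/0.47 = 20.3 min.

20.30 min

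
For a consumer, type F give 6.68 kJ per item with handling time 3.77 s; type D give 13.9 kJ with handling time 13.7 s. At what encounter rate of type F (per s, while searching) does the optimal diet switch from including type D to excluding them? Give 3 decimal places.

At the threshold, the rate on type F alone equals the profitability of type D: λ·6.68/(1 + λ·3.77) = 13.9/13.7 = 1.015.
Rearranging, λ(6.68 − 1.015×3.77) = 1.015, so λ = 1.015/2.855 = 0.3554 per s.

0.355 per s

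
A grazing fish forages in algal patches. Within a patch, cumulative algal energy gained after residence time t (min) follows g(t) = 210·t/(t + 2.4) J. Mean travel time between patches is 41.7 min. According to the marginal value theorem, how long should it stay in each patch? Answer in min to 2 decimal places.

Optimal t* satisfies g'(t*) = g(t*)/(T + t*).
g'(t) = 210·2.4/(t + 2.4)². Setting 210·2.4/(t+2.4)² = 210t/[(t+2.4)(41.7+t)] gives 2.4(41.7+t) = t(t+2.4), so t² = 2.4×41.7 = 100.1.
t* = √100.1 = 10 min.

10.00 min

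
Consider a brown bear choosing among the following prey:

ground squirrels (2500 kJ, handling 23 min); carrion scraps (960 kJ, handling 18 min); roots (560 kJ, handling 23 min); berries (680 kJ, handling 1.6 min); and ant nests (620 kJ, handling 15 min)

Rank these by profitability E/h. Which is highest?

berries

In descending order of E/h:
berries: 680/1.6 = 425 kJ/min
ground squirrels: 2500/23 = 109 kJ/min
carrion scraps: 960/18 = 53.3 kJ/min
ant nests: 620/15 = 41.3 kJ/min
roots: 560/23 = 24.3 kJ/min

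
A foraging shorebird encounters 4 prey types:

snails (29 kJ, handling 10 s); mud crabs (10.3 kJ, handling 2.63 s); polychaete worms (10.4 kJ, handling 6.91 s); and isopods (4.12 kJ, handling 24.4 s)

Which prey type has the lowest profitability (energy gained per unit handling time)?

In descending order of E/h:
mud crabs: 10.3/2.63 = 3.92 kJ/s
snails: 29/10 = 2.9 kJ/s
polychaete worms: 10.4/6.91 = 1.51 kJ/s
isopods: 4.12/24.4 = 0.169 kJ/s

isopods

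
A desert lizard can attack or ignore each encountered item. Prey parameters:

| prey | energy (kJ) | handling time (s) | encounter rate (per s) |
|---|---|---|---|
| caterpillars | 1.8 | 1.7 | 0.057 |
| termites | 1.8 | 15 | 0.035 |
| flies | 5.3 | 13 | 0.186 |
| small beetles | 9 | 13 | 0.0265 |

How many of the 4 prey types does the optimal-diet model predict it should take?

3

E/h in descending order: caterpillars 1.06, small beetles 0.692, flies 0.408, termites 0.12 kJ/s. The optimal diet is the largest prefix of this list for which every included type satisfies E_i/h_i > R on the types above it.
Rate on top 1: 0.09354. small beetles: 0.692 > 0.09354 → include.
Rate on top 2: 0.2366. flies: 0.408 > 0.2366 → include.
Rate on top 3: 0.3438. termites: 0.12 < 0.3438 → exclude; stop.
Optimal diet: caterpillars, small beetles, flies — 3 of 4 types.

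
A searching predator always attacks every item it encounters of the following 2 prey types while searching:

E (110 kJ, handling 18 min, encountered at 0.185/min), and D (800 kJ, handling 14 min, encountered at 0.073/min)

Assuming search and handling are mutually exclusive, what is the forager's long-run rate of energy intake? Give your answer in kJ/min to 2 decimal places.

14.71 kJ/min

Energy encountered per unit search time: 0.185×110 + 0.073×800 = 78.75 kJ/min.
Handling time per unit search time: 0.185×18 + 0.073×14 = 4.352.
Rate = 78.75/(1 + 4.352) = 14.71 kJ/min.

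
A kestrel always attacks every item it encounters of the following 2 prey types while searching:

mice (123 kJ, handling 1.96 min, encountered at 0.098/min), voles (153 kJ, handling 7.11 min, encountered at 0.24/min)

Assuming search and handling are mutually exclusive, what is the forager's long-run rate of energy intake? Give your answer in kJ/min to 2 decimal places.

R = Σλ_iE_i / (1 + Σλ_ih_i)
Numerator: 0.098×123 + 0.24×153 = 48.77
Denominator: 1 + 0.098×1.96 + 0.24×7.11 = 2.898
R = 48.77/2.898 = 16.83 kJ/min

16.83 kJ/min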